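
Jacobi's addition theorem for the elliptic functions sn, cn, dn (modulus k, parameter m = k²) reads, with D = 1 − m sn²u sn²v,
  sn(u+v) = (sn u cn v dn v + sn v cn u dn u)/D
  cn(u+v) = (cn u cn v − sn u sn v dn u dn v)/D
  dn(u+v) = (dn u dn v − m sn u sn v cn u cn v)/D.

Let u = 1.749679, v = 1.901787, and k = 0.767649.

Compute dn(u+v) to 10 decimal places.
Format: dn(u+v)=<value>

sn u = 0.9926630361405622, cn u = 0.1209135917926557, dn u = 0.6475572687292373
sn v = 0.999728310047197, cn v = 0.02330892726350863, dn v = 0.641120249969844
m = k² = 0.589284987201
D = 1 − m·sn²u·sn²v = 0.4196458976052822
dn(u+v) = (dn u·dn v − m·sn u·sn v·cn u·cn v)/D = 0.4135138904569028/0.4196458976052822 = 0.985387663305249

dn(u+v)=0.9853876633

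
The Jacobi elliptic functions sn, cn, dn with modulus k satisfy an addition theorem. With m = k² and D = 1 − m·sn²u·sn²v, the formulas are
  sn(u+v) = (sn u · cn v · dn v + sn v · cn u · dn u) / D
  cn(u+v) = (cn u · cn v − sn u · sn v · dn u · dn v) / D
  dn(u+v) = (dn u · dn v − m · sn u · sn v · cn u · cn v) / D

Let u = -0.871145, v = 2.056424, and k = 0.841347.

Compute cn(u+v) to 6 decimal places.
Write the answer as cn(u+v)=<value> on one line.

cn(u+v)=0.508180

sn u = -0.7208028594210249, cn u = 0.6931401285818577, dn u = 0.7951251912550347
sn v = 0.9998623261002929, cn v = 0.01659303604863928, dn v = 0.5406756154867488
m = k² = 0.707864774409
D = 1 − m·sn²u·sn²v = 0.6323253290905595
cn(u+v) = (cn u·cn v − sn u·sn v·dn u·dn v)/D = 0.3213352479024641/0.6323253290905595 = 0.5081802564585288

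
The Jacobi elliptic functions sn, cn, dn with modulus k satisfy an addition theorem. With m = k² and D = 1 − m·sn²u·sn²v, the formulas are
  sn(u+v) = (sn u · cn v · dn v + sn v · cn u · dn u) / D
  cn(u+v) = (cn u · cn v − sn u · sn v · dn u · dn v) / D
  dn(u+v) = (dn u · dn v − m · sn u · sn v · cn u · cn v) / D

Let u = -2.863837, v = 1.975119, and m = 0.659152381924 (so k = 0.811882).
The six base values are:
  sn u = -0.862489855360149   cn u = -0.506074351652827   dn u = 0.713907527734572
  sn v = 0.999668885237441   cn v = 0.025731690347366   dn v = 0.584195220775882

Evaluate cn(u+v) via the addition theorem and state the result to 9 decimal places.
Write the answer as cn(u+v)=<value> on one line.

m = k² = 0.659152381924
D = 1 − m·sn²u·sn²v = 0.5099886194012615
cn(u+v) = (cn u·cn v − sn u·sn v·dn u·dn v)/D = 0.3465699428494977/0.5099886194012615 = 0.6795640719519955

cn(u+v)=0.679564072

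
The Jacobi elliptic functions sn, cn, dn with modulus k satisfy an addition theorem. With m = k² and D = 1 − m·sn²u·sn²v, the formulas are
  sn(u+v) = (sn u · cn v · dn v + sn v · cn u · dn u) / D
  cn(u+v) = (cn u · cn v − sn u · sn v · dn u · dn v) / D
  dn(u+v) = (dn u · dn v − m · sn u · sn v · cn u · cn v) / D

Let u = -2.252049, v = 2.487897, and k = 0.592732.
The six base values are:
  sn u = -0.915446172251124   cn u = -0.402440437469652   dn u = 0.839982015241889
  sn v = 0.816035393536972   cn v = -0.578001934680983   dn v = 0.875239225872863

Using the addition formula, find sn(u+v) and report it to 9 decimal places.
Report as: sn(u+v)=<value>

sn(u+v)=0.232929567

m = k² = 0.351331223824
D = 1 − m·sn²u·sn²v = 0.8039348680589346
sn(u+v) = (sn u·cn v·dn v + sn v·cn u·dn u)/D = 0.1872602008825096/0.8039348680589346 = 0.2329295672106388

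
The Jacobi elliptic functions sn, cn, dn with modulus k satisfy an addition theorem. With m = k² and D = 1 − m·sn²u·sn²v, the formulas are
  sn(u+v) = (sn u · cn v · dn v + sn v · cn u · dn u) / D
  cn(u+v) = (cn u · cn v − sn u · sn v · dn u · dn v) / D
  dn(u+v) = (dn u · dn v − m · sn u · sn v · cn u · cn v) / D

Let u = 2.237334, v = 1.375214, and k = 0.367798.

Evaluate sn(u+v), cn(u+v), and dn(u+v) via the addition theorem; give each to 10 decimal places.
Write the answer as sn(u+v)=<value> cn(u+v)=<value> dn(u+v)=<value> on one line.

sn u = 0.8415159374392501, cn u = -0.540232289886249, dn u = 0.9508968782084359
sn v = 0.972336693017069, cn v = 0.2335837224907379, dn v = 0.9338658568937456
m = k² = 0.135275368804
D = 1 − m·sn²u·sn²v = 0.909431584958328
sn(u+v) = (sn u·cn v·dn v + sn v·cn u·dn u)/D = -0.3159296079939153/0.909431584958328 = -0.347392385770714
cn(u+v) = (cn u·cn v − sn u·sn v·dn u·dn v)/D = -0.8527920558451676/0.909431584958328 = -0.9377198570514178
dn(u+v) = (dn u·dn v − m·sn u·sn v·cn u·cn v)/D = 0.9019776981271362/0.909431584958328 = 0.9918037959595022

sn(u+v)=-0.3473923858 cn(u+v)=-0.9377198571 dn(u+v)=0.9918037960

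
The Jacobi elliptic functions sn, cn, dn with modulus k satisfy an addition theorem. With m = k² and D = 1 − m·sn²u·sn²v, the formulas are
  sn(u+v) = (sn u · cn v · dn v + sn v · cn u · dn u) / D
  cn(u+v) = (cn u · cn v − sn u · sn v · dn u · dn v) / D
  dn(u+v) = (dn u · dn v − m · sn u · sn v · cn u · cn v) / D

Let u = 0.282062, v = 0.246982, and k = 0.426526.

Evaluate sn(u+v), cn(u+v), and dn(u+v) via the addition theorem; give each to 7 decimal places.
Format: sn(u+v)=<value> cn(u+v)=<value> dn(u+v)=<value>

sn(u+v)=0.5010463 cn(u+v)=0.8654205 dn(u+v)=0.9768973

sn u = 0.2776939214892567, cn u = 0.9606696029165899, dn u = 0.9929607722597824
sn v = 0.2440412893959606, cn v = 0.9697648421498673, dn v = 0.9945678867065387
m = k² = 0.181924428676
D = 1 − m·sn²u·sn²v = 0.9991644924311319
sn(u+v) = (sn u·cn v·dn v + sn v·cn u·dn u)/D = 0.5006276963374035/0.9991644924311319 = 0.5010463243337379
cn(u+v) = (cn u·cn v − sn u·sn v·dn u·dn v)/D = 0.8646973994381305/0.9991644924311319 = 0.8654204647867132
dn(u+v) = (dn u·dn v − m·sn u·sn v·cn u·cn v)/D = 0.976081098469734/0.9991644924311319 = 0.976897303560866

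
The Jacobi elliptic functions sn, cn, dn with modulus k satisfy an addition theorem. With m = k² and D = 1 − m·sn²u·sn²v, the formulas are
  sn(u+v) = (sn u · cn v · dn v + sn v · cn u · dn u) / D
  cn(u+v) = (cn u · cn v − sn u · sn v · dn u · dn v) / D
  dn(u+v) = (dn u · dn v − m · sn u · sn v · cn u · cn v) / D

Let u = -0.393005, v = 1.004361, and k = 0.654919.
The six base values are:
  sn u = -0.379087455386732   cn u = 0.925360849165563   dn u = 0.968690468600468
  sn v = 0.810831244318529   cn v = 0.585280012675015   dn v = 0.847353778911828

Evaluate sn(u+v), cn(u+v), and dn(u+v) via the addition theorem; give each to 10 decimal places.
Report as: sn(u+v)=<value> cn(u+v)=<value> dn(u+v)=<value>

sn(u+v)=0.5615725517 cn(u+v)=0.8274275008 dn(u+v)=0.9299110369

m = k² = 0.428918896561
D = 1 − m·sn²u·sn²v = 0.9594757526986124
sn(u+v) = (sn u·cn v·dn v + sn v·cn u·dn u)/D = 0.5388152467532157/0.9594757526986124 = 0.5615725517166526
cn(u+v) = (cn u·cn v − sn u·sn v·dn u·dn v)/D = 0.7938966241790175/0.9594757526986124 = 0.8274275008473235
dn(u+v) = (dn u·dn v − m·sn u·sn v·cn u·cn v)/D = 0.8922270920742566/0.9594757526986124 = 0.9299110369019615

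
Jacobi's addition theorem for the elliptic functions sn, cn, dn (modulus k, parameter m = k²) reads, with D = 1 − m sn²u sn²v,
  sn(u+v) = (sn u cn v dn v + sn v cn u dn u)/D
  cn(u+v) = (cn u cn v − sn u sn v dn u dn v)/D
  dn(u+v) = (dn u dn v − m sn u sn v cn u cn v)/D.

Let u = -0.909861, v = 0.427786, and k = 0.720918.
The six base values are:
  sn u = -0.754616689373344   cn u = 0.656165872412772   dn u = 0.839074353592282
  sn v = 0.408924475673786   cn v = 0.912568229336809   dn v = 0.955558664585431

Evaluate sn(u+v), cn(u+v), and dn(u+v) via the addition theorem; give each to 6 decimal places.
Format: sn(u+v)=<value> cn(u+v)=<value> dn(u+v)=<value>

m = k² = 0.519722762724
D = 1 − m·sn²u·sn²v = 0.9505107626328977
sn(u+v) = (sn u·cn v·dn v + sn v·cn u·dn u)/D = -0.4328928215504892/0.9505107626328977 = -0.4554317936930918
cn(u+v) = (cn u·cn v − sn u·sn v·dn u·dn v)/D = 0.8462118617290998/0.9505107626328977 = 0.8902706786666026
dn(u+v) = (dn u·dn v − m·sn u·sn v·cn u·cn v)/D = 0.8978177107395592/0.9505107626328977 = 0.9445634347712385

sn(u+v)=-0.455432 cn(u+v)=0.890271 dn(u+v)=0.944563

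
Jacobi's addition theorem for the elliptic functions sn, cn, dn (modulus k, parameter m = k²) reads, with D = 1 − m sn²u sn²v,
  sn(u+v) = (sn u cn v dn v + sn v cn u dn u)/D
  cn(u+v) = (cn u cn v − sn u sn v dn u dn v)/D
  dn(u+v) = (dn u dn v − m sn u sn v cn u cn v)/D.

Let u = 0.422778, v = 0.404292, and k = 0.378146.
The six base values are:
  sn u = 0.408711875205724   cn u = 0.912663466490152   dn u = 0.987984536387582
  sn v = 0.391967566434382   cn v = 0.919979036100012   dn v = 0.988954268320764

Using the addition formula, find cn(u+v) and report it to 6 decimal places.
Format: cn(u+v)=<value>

cn(u+v)=0.685619

m = k² = 0.142994397316
D = 1 − m·sn²u·sn²v = 0.9963301036406758
cn(u+v) = (cn u·cn v − sn u·sn v·dn u·dn v)/D = 0.6831026401465179/0.9963301036406758 = 0.6856187900479993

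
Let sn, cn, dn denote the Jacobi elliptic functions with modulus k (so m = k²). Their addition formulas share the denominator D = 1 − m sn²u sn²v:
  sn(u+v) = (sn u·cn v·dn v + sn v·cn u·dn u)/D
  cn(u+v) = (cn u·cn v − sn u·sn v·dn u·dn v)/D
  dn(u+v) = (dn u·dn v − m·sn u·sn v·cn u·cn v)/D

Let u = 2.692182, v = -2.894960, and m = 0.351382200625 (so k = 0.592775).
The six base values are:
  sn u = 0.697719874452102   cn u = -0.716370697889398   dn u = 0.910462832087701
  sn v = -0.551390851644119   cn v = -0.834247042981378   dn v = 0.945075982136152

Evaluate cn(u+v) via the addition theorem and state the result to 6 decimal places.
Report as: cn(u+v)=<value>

cn(u+v)=0.979608

m = k² = 0.351382200625
D = 1 − m·sn²u·sn²v = 0.9479930890396508
cn(u+v) = (cn u·cn v − sn u·sn v·dn u·dn v)/D = 0.928661846632005/0.9479930890396508 = 0.9796082454280031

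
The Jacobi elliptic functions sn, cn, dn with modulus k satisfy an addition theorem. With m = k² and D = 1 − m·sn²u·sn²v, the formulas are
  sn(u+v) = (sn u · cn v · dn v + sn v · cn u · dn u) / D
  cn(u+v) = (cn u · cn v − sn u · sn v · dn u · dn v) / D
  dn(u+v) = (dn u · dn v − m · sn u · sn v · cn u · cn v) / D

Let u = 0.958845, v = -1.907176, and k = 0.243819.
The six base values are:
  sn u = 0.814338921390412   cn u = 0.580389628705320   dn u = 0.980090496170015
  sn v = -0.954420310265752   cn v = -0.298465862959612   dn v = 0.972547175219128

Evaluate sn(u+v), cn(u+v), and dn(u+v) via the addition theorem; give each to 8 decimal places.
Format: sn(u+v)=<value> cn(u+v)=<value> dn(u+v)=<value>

sn(u+v)=-0.80831415 cn(u+v)=0.58875142 dn(u+v)=0.98038694

m = k² = 0.059447704761
D = 1 − m·sn²u·sn²v = 0.9640892213851704
sn(u+v) = (sn u·cn v·dn v + sn v·cn u·dn u)/D = -0.7792869603865989/0.9640892213851704 = -0.8083141509112051
cn(u+v) = (cn u·cn v − sn u·sn v·dn u·dn v)/D = 0.5676088971840378/0.9640892213851704 = 0.58875141905281
dn(u+v) = (dn u·dn v − m·sn u·sn v·cn u·cn v)/D = 0.9451804796738446/0.9640892213851704 = 0.9803869379597893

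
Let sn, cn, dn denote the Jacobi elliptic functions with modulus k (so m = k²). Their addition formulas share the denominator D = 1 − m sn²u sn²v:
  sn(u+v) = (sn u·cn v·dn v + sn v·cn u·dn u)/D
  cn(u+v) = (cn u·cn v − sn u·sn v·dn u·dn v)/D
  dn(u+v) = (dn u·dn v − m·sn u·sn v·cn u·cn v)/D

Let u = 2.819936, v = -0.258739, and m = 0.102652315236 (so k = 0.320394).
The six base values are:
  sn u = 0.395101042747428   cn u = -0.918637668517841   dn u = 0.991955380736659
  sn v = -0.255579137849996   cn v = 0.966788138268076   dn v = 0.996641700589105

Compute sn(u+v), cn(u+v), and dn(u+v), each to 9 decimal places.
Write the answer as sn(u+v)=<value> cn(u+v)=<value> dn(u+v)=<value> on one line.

m = k² = 0.102652315236
D = 1 − m·sn²u·sn²v = 0.998953267033639
sn(u+v) = (sn u·cn v·dn v + sn v·cn u·dn u)/D = 0.61359207210255/0.998953267033639 = 0.6142350121388488
cn(u+v) = (cn u·cn v − sn u·sn v·dn u·dn v)/D = -0.7882971513141983/0.998953267033639 = -0.7891231525324727
dn(u+v) = (dn u·dn v − m·sn u·sn v·cn u·cn v)/D = 0.9794179509204171/0.998953267033639 = 0.9804442142010992

sn(u+v)=0.614235012 cn(u+v)=-0.789123153 dn(u+v)=0.980444214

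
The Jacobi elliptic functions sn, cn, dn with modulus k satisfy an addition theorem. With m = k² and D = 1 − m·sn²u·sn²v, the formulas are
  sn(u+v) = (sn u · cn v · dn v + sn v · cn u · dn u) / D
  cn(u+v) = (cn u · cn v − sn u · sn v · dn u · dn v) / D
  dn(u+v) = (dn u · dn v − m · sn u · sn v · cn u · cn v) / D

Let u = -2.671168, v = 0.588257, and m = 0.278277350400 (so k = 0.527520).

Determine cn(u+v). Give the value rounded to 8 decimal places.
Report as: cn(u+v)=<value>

cn(u+v)=-0.32050001

sn u = -0.6559080589707541, cn u = -0.754840789953231, dn u = 0.9382328087660503
sn v = 0.5475877872916859, cn v = 0.8367482388442747, dn v = 0.9573702903522952
m = k² = 0.2782773504
D = 1 − m·sn²u·sn²v = 0.9641019134077298
cn(u+v) = (cn u·cn v − sn u·sn v·dn u·dn v)/D = -0.3089946764301758/0.9641019134077298 = -0.320500013673864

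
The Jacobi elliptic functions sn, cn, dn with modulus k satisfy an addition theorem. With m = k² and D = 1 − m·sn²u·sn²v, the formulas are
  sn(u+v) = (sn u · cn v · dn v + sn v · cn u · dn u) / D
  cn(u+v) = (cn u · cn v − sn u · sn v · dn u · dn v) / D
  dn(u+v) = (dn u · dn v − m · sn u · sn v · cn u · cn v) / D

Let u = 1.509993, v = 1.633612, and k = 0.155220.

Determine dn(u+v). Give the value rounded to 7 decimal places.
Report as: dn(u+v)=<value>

sn u = 0.9975828375510115, cn u = 0.06948728102086167, dn u = 0.987938806516684
sn v = 0.998618022486905, cn v = -0.05255516306076128, dn v = 0.9879136086927017
m = k² = 0.0240932484
D = 1 − m·sn²u·sn²v = 0.976089310742577
dn(u+v) = (dn u·dn v − m·sn u·sn v·cn u·cn v)/D = 0.9760858440388278/0.976089310742577 = 0.9999964483744356

dn(u+v)=0.9999964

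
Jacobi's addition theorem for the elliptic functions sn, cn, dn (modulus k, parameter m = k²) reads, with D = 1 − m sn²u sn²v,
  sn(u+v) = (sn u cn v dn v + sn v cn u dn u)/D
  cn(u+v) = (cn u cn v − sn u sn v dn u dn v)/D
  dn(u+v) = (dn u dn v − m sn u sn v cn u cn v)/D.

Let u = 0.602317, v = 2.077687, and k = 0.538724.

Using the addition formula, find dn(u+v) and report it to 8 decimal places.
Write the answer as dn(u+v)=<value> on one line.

sn u = 0.558457401577503, cn u = 0.82953320043462, dn u = 0.9536700828207196
sn v = 0.9513239129535746, cn v = -0.3081928173119868, dn v = 0.8586866138032551
m = k² = 0.290223548176
D = 1 − m·sn²u·sn²v = 0.9180838416292023
dn(u+v) = (dn u·dn v − m·sn u·sn v·cn u·cn v)/D = 0.8583228970146244/0.9180838416292023 = 0.9349068767962107

dn(u+v)=0.93490688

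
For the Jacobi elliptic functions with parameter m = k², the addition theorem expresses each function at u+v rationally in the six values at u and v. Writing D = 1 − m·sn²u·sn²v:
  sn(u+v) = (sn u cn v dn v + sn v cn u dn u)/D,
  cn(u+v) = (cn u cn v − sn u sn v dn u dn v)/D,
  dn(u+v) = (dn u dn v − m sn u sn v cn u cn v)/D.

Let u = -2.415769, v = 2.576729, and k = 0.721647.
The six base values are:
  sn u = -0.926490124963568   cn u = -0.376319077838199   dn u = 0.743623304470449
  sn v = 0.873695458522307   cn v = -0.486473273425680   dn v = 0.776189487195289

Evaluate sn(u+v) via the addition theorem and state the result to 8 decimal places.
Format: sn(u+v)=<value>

m = k² = 0.520774392609
D = 1 − m·sn²u·sn²v = 0.6587667307325447
sn(u+v) = (sn u·cn v·dn v + sn v·cn u·dn u)/D = 0.1053438277189965/0.6587667307325447 = 0.1599106676225966

sn(u+v)=0.15991067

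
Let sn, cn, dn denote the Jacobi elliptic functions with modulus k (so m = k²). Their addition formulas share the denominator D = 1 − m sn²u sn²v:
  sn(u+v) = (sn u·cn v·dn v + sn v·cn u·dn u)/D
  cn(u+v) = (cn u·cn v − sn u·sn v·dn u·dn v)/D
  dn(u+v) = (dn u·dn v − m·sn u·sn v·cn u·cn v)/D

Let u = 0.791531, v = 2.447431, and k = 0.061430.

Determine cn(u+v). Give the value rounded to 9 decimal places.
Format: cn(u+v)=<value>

cn(u+v)=-0.995547751

sn u = 0.7112367047162213, cn u = 0.7029525943222705, dn u = 0.9990450804935881
sn v = 0.6418730911208505, cn v = -0.7668108860044726, dn v = 0.9992223247515399
m = k² = 0.0037736449
D = 1 − m·sn²u·sn²v = 0.9992135199844693
cn(u+v) = (cn u·cn v − sn u·sn v·dn u·dn v)/D = -0.9947647722967314/0.9992135199844693 = -0.9955477507071692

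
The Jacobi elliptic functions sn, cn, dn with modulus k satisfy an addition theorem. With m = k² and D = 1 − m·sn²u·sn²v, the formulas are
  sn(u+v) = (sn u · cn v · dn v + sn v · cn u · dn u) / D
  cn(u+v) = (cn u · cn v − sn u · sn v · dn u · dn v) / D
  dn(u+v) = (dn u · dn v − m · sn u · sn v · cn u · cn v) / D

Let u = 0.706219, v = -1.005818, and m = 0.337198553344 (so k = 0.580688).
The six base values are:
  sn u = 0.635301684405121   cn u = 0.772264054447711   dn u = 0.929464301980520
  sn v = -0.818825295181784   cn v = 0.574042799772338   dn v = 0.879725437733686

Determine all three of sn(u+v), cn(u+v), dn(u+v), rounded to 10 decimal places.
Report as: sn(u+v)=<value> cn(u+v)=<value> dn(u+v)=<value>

m = k² = 0.337198553344
D = 1 − m·sn²u·sn²v = 0.9087509782517741
sn(u+v) = (sn u·cn v·dn v + sn v·cn u·dn u)/D = -0.2669187555962283/0.9087509782517741 = -0.2937204602626322
cn(u+v) = (cn u·cn v − sn u·sn v·dn u·dn v)/D = 0.8686672080748284/0.9087509782517741 = 0.9558913595294747
dn(u+v) = (dn u·dn v − m·sn u·sn v·cn u·cn v)/D = 0.8954353241708968/0.9087509782517741 = 0.9853473015165348

sn(u+v)=-0.2937204603 cn(u+v)=0.9558913595 dn(u+v)=0.9853473015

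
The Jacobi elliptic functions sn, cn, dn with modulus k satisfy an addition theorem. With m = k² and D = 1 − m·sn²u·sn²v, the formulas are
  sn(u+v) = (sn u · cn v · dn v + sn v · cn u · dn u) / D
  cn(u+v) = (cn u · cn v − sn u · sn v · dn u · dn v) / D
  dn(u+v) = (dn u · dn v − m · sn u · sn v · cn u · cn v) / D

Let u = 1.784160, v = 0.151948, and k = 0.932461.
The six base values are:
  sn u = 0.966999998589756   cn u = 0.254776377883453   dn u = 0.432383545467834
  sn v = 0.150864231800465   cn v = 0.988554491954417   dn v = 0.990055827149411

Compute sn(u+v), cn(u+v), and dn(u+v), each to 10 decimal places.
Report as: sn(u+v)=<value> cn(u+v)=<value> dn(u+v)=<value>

m = k² = 0.869483516521
D = 1 − m·sn²u·sn²v = 0.9814950945079027
sn(u+v) = (sn u·cn v·dn v + sn v·cn u·dn u)/D = 0.963045609145015/0.9814950945079027 = 0.9812026718563093
cn(u+v) = (cn u·cn v − sn u·sn v·dn u·dn v)/D = 0.1894090157558079/0.9814950945079027 = 0.1929800941600966
dn(u+v) = (dn u·dn v − m·sn u·sn v·cn u·cn v)/D = 0.3961365689706235/0.9814950945079027 = 0.4036052459021576

sn(u+v)=0.9812026719 cn(u+v)=0.1929800942 dn(u+v)=0.4036052459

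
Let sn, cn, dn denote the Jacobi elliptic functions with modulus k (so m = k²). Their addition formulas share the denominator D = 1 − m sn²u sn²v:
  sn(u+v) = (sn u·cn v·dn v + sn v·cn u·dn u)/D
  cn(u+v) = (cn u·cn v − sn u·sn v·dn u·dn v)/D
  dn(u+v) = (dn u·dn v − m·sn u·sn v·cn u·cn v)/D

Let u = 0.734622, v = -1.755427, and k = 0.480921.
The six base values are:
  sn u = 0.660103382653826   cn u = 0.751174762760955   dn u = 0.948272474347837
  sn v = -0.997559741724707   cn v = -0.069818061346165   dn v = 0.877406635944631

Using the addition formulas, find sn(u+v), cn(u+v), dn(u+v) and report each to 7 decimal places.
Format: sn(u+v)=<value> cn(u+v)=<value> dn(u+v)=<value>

sn(u+v)=-0.8347308 cn(u+v)=0.5506582 dn(u+v)=0.9158855

m = k² = 0.231285008241
D = 1 − m·sn²u·sn²v = 0.8997119405908734
sn(u+v) = (sn u·cn v·dn v + sn v·cn u·dn u)/D = -0.7510172713212625/0.8997119405908734 = -0.8347308037593035
cn(u+v) = (cn u·cn v − sn u·sn v·dn u·dn v)/D = 0.4954337838893917/0.8997119405908734 = 0.5506582290816574
dn(u+v) = (dn u·dn v − m·sn u·sn v·cn u·cn v)/D = 0.8240331304954643/0.8997119405908734 = 0.9158855110384463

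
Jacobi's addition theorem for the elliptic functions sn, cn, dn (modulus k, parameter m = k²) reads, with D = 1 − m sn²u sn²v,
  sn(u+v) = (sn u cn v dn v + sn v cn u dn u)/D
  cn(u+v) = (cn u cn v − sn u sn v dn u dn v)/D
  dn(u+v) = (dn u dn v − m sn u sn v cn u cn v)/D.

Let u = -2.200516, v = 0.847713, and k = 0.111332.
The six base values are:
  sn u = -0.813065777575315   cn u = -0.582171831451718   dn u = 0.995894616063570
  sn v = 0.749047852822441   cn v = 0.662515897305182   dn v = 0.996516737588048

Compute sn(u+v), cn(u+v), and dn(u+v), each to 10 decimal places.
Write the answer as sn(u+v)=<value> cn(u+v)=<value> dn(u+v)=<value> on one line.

m = k² = 0.012394814224
D = 1 − m·sn²u·sn²v = 0.9954026188354524
sn(u+v) = (sn u·cn v·dn v + sn v·cn u·dn u)/D = -0.971076984534704/0.9954026188354524 = -0.9755620149671621
cn(u+v) = (cn u·cn v − sn u·sn v·dn u·dn v)/D = 0.2187141140655152/0.9954026188354524 = 0.2197242702871272
dn(u+v) = (dn u·dn v − m·sn u·sn v·cn u·cn v)/D = 0.9895141137949262/0.9954026188354524 = 0.9940842982235516

sn(u+v)=-0.9755620150 cn(u+v)=0.2197242703 dn(u+v)=0.9940842982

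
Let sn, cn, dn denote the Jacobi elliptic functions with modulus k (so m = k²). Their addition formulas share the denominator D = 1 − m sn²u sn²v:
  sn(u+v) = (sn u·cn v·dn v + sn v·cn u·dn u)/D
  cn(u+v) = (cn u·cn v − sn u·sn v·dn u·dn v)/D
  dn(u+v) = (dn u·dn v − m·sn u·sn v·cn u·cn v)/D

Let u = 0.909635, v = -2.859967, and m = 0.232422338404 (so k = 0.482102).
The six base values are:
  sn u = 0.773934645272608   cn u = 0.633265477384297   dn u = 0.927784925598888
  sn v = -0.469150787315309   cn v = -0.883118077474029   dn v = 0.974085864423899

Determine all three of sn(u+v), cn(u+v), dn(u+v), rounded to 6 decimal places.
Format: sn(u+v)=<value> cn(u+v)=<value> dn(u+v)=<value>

m = k² = 0.232422338404
D = 1 − m·sn²u·sn²v = 0.9693584068422417
sn(u+v) = (sn u·cn v·dn v + sn v·cn u·dn u)/D = -0.9414061102227281/0.9693584068422417 = -0.9711641262692812
cn(u+v) = (cn u·cn v − sn u·sn v·dn u·dn v)/D = -0.2311065913189013/0.9693584068422417 = -0.2384119121344896
dn(u+v) = (dn u·dn v − m·sn u·sn v·cn u·cn v)/D = 0.8565468333302911/0.9693584068422417 = 0.8836224324092439

sn(u+v)=-0.971164 cn(u+v)=-0.238412 dn(u+v)=0.883622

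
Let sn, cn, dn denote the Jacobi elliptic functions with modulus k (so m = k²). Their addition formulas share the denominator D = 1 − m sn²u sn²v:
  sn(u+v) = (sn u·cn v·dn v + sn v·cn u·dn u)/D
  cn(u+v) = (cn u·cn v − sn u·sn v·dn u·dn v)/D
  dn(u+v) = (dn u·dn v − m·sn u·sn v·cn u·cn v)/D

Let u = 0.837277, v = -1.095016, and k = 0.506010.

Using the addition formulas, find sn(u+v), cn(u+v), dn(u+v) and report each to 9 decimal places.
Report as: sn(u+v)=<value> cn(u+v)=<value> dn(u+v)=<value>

sn(u+v)=-0.254198198 cn(u+v)=0.967152147 dn(u+v)=0.991693067

sn u = 0.728141254153897, cn u = 0.6854271033444694, dn u = 0.929648851977162
sn v = -0.8679638951815313, cn v = 0.4966273015665809, dn v = 0.8983900912887036
m = k² = 0.2560461201
D = 1 − m·sn²u·sn²v = 0.8977289312192486
sn(u+v) = (sn u·cn v·dn v + sn v·cn u·dn u)/D = -0.2282010761771194/0.8977289312192486 = -0.2541981975195882
cn(u+v) = (cn u·cn v − sn u·sn v·dn u·dn v)/D = 0.8682404636848359/0.8977289312192486 = 0.9671521474813528
dn(u+v) = (dn u·dn v − m·sn u·sn v·cn u·cn v)/D = 0.8902715569032946/0.8977289312192486 = 0.9916930667413984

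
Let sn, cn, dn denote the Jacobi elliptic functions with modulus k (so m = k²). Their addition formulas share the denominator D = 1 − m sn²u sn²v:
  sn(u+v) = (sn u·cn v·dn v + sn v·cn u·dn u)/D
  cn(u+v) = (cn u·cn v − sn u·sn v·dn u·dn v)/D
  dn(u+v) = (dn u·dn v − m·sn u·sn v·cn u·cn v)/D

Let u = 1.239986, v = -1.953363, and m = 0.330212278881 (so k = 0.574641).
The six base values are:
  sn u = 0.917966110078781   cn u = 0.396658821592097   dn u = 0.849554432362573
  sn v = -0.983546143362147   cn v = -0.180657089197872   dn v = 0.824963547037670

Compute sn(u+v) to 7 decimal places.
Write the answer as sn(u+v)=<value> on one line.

m = k² = 0.330212278881
D = 1 − m·sn²u·sn²v = 0.7308242114659056
sn(u+v) = (sn u·cn v·dn v + sn v·cn u·dn u)/D = -0.4682481359955678/0.7308242114659056 = -0.6407124020376171

sn(u+v)=-0.6407124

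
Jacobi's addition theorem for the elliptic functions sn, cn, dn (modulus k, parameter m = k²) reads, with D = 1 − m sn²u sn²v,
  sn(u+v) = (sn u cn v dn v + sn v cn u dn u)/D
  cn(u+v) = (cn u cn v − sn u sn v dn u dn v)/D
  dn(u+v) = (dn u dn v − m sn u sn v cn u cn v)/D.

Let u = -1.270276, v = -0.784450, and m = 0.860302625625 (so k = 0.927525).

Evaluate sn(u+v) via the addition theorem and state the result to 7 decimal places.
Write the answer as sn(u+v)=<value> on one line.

sn(u+v)=-0.9902289

sn u = -0.8712088857370026, cn u = 0.4909124946595782, dn u = 0.5890891886938766
sn v = -0.6624923097730104, cn v = 0.7490687147996648, dn v = 0.7889338164688932
m = k² = 0.860302625625
D = 1 − m·sn²u·sn²v = 0.7134123154897022
sn(u+v) = (sn u·cn v·dn v + sn v·cn u·dn u)/D = -0.7064414913750284/0.7134123154897022 = -0.9902288985439102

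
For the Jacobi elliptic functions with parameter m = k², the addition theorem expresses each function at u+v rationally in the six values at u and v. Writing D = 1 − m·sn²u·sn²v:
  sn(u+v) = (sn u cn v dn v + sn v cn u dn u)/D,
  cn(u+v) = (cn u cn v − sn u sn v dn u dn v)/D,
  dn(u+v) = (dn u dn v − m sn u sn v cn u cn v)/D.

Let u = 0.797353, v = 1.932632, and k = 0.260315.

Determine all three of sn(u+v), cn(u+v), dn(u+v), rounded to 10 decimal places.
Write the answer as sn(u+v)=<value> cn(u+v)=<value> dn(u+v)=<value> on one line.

sn(u+v)=0.4491899735 cn(u+v)=-0.8934362695 dn(u+v)=0.9931400543

sn u = 0.7119833162054891, cn u = 0.7021963809683403, dn u = 0.9826744668344613
sn v = 0.9482753175947148, cn v = -0.3174490857454826, dn v = 0.9690536283780532
m = k² = 0.067763899225
D = 1 − m·sn²u·sn²v = 0.9691107819041673
sn(u+v) = (sn u·cn v·dn v + sn v·cn u·dn u)/D = 0.4353148464216414/0.9691107819041673 = 0.4491899734788923
cn(u+v) = (cn u·cn v − sn u·sn v·dn u·dn v)/D = -0.865838721753543/0.9691107819041673 = -0.8934362695380304
dn(u+v) = (dn u·dn v − m·sn u·sn v·cn u·cn v)/D = 0.9624627345577099/0.9691107819041673 = 0.9931400542945205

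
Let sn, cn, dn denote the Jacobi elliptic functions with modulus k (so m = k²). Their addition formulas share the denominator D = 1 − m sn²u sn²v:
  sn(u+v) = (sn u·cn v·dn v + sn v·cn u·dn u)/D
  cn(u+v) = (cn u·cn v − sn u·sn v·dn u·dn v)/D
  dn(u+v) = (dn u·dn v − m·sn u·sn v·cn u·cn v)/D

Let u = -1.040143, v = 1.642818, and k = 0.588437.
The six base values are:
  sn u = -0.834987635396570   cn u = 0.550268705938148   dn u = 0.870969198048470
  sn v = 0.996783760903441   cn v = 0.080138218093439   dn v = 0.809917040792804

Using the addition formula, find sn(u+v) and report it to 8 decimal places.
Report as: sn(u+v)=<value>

m = k² = 0.346258102969
D = 1 − m·sn²u·sn²v = 0.7601377283754538
sn(u+v) = (sn u·cn v·dn v + sn v·cn u·dn u)/D = 0.4235305259286779/0.7601377283754538 = 0.5571760354979828

sn(u+v)=0.55717604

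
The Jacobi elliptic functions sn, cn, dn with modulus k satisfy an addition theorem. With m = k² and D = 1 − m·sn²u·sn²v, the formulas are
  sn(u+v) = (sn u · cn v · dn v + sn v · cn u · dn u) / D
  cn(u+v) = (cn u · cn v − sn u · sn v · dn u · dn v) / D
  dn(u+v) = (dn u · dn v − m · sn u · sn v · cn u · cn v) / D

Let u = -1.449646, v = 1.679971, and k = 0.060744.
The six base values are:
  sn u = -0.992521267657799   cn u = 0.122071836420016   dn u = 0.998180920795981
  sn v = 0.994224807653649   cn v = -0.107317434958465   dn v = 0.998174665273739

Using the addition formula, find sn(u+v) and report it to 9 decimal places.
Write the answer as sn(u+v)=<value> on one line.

m = k² = 0.003689833536
D = 1 − m·sn²u·sn²v = 0.9964070133169344
sn(u+v) = (sn u·cn v·dn v + sn v·cn u·dn u)/D = 0.2274664835318857/0.9964070133169344 = 0.2282867146575712

sn(u+v)=0.228286715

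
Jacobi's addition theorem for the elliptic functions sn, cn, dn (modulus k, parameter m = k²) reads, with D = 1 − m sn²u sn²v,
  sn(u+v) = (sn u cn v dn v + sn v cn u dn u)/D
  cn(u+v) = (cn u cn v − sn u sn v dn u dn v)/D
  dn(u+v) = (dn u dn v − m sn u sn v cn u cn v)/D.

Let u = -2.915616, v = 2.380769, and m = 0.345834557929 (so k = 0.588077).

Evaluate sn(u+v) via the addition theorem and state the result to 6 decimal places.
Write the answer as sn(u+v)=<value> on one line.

sn u = -0.5294596513177378, cn u = -0.8483351210615411, dn u = 0.9502910371168554
sn v = 0.8635814562410852, cn v = -0.5042093498106977, dn v = 0.8614441060784686
m = k² = 0.345834557929
D = 1 − m·sn²u·sn²v = 0.9276995927887491
sn(u+v) = (sn u·cn v·dn v + sn v·cn u·dn u)/D = -0.4662195389149043/0.9276995927887491 = -0.5025544287600753

sn(u+v)=-0.502554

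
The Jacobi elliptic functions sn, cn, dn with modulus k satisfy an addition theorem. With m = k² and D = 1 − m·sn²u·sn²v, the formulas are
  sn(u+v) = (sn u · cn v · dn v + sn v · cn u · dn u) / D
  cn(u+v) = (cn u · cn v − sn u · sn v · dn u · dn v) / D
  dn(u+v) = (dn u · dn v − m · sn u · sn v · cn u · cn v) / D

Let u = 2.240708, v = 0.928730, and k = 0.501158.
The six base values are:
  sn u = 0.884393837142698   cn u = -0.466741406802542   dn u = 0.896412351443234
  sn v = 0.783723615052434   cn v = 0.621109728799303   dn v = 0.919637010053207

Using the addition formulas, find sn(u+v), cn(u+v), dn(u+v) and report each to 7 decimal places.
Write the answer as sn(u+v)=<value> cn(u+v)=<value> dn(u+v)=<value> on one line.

sn(u+v)=0.2015804 cn(u+v)=-0.9794720 dn(u+v)=0.9948840

m = k² = 0.251159340964
D = 1 − m·sn²u·sn²v = 0.8793390845259541
sn(u+v) = (sn u·cn v·dn v + sn v·cn u·dn u)/D = 0.1772574866790274/0.8793390845259541 = 0.2015803571094372
cn(u+v) = (cn u·cn v − sn u·sn v·dn u·dn v)/D = -0.8612879942221286/0.8793390845259541 = -0.9794719800114916
dn(u+v) = (dn u·dn v − m·sn u·sn v·cn u·cn v)/D = 0.8748404109806647/0.8793390845259541 = 0.9948840286705616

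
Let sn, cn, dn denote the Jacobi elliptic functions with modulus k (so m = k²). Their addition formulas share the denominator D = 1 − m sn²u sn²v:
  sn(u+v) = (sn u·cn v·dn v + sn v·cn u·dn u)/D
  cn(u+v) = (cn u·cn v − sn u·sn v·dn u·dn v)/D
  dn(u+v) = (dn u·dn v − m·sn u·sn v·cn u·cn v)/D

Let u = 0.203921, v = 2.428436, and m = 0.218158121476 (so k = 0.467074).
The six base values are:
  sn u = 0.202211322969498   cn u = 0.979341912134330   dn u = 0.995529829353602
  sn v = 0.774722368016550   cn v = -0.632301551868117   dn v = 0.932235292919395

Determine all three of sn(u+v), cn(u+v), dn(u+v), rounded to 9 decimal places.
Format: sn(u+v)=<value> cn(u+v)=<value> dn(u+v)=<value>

sn(u+v)=0.639556403 cn(u+v)=-0.768744175 dn(u+v)=0.954340747

m = k² = 0.218158121476
D = 1 − m·sn²u·sn²v = 0.994646047462052
sn(u+v) = (sn u·cn v·dn v + sn v·cn u·dn u)/D = 0.6361322486921085/0.994646047462052 = 0.6395564033208289
cn(u+v) = (cn u·cn v − sn u·sn v·dn u·dn v)/D = -0.7646283554157563/0.994646047462052 = -0.7687441752438357
dn(u+v) = (dn u·dn v − m·sn u·sn v·cn u·cn v)/D = 0.9492312520030238/0.994646047462052 = 0.9543407470678549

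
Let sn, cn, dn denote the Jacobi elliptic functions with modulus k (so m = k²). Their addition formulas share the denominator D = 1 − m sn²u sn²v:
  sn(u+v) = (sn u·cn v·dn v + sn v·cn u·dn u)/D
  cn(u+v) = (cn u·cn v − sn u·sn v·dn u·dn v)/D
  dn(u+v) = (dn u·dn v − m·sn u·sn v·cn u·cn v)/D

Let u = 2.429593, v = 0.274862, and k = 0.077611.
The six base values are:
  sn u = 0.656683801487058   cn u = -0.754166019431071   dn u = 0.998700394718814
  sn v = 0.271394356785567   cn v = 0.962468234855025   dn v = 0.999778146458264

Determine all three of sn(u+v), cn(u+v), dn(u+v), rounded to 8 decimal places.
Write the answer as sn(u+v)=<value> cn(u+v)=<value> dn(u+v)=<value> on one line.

m = k² = 0.006023467321
D = 1 − m·sn²u·sn²v = 0.9998086798152174
sn(u+v) = (sn u·cn v·dn v + sn v·cn u·dn u)/D = 0.4274866763414083/0.9998086798152174 = 0.4275684788217837
cn(u+v) = (cn u·cn v − sn u·sn v·dn u·dn v)/D = -0.9038100119961186/0.9998086798152174 = -0.9039829621834838
dn(u+v) = (dn u·dn v − m·sn u·sn v·cn u·cn v)/D = 0.999258044026115/0.9998086798152174 = 0.9994492588429976

sn(u+v)=0.42756848 cn(u+v)=-0.90398296 dn(u+v)=0.99944926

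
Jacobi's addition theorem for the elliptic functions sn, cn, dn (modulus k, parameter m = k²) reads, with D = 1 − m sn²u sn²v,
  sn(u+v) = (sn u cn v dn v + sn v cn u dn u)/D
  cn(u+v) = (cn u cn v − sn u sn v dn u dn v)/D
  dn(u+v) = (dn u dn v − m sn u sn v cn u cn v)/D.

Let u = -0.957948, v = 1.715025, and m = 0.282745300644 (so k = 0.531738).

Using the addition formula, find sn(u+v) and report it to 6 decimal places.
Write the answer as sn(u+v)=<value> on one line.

sn u = -0.7978006678745748, cn u = 0.6029213002862666, dn u = 0.9055587232466919
sn v = 0.9999558809075921, cn v = -0.00939341462522523, dn v = 0.8469236374890784
m = k² = 0.282745300644
D = 1 − m·sn²u·sn²v = 0.8200524805415201
sn(u+v) = (sn u·cn v·dn v + sn v·cn u·dn u)/D = 0.5523034618438379/0.8200524805415201 = 0.6734977028288792

sn(u+v)=0.673498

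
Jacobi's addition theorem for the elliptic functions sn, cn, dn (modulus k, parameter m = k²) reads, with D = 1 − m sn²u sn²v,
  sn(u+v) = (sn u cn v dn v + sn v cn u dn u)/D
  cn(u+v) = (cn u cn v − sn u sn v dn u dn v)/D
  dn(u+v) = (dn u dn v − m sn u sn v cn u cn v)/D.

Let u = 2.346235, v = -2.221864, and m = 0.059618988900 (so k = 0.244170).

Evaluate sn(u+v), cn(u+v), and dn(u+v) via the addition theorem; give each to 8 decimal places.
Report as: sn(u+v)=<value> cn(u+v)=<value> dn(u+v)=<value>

sn u = 0.7437415834156302, cn u = -0.6684672445964807, dn u = 0.9833725968846866
sn v = -0.8196084402511987, cn v = -0.5729240828146407, dn v = 0.9797706198559307
m = k² = 0.0596189889
D = 1 − m·sn²u·sn²v = 0.9778465393233224
sn(u+v) = (sn u·cn v·dn v + sn v·cn u·dn u)/D = 0.1212839762296926/0.9778465393233224 = 0.1240317077908995
cn(u+v) = (cn u·cn v − sn u·sn v·dn u·dn v)/D = 0.970295857755001/0.9778465393233224 = 0.9922782550587677
dn(u+v) = (dn u·dn v − m·sn u·sn v·cn u·cn v)/D = 0.9773980104805681/0.9778465393233224 = 0.999541309576997

sn(u+v)=0.12403171 cn(u+v)=0.99227826 dn(u+v)=0.99954131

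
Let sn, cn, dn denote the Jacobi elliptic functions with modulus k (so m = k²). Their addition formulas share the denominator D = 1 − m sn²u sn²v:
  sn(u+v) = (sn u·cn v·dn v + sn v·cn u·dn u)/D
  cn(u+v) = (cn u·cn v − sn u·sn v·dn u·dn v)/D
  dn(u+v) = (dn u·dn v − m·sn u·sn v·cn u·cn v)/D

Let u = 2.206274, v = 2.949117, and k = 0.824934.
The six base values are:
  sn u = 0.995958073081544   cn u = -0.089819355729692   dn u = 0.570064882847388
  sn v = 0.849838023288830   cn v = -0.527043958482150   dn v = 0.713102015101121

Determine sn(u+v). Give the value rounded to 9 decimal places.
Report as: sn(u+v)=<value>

sn(u+v)=-0.815312813

m = k² = 0.680516104356
D = 1 − m·sn²u·sn²v = 0.5124795515320486
sn(u+v) = (sn u·cn v·dn v + sn v·cn u·dn u)/D = -0.4178311445105496/0.5124795515320486 = -0.8153128125043248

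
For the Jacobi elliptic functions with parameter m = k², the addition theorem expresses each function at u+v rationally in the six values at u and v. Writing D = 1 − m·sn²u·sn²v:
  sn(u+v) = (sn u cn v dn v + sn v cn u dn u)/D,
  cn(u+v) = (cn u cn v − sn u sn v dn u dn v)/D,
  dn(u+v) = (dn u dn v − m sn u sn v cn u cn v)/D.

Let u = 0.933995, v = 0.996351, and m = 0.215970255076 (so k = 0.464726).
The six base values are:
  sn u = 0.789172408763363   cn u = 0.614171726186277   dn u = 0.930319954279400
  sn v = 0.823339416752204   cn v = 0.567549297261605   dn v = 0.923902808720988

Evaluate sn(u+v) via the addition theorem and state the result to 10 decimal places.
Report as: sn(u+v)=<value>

m = k² = 0.215970255076
D = 1 − m·sn²u·sn²v = 0.9088208494352444
sn(u+v) = (sn u·cn v·dn v + sn v·cn u·dn u)/D = 0.8842473092200345/0.9088208494352444 = 0.9729610734277495

sn(u+v)=0.9729610734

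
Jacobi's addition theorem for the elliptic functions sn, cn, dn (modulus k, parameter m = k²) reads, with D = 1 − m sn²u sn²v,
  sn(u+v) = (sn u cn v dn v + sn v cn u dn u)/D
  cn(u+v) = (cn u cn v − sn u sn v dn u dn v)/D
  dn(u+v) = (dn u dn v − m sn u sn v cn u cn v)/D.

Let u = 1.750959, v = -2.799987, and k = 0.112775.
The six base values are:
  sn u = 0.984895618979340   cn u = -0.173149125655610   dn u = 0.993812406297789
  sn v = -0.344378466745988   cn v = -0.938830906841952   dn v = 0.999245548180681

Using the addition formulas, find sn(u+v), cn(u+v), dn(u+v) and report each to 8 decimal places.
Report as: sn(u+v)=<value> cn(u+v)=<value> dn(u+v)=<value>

sn(u+v)=-0.86595997 cn(u+v)=0.50011332 dn(u+v)=0.99521997

m = k² = 0.012718200625
D = 1 − m·sn²u·sn²v = 0.9985368863601922
sn(u+v) = (sn u·cn v·dn v + sn v·cn u·dn u)/D = -0.8646929714628214/0.9985368863601922 = -0.8659599693054398
cn(u+v) = (cn u·cn v − sn u·sn v·dn u·dn v)/D = 0.4993815961013218/0.9985368863601922 = 0.5001133187193897
dn(u+v) = (dn u·dn v − m·sn u·sn v·cn u·cn v)/D = 0.9937638511999665/0.9985368863601922 = 0.9952199711143129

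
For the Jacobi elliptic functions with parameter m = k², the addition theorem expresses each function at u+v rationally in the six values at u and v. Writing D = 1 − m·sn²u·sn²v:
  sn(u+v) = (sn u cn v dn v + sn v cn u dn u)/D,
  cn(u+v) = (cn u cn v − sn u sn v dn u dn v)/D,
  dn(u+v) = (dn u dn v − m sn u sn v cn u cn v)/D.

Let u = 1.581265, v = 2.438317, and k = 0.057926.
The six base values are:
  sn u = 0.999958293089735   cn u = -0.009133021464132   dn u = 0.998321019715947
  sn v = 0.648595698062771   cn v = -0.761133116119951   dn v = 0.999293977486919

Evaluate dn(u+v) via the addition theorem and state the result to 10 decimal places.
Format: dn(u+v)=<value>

dn(u+v)=0.9990110878

m = k² = 0.003355421476
D = 1 − m·sn²u·sn²v = 0.9985885711816629
dn(u+v) = (dn u·dn v − m·sn u·sn v·cn u·cn v)/D = 0.997601054718805/0.9985885711816629 = 0.9990110877579047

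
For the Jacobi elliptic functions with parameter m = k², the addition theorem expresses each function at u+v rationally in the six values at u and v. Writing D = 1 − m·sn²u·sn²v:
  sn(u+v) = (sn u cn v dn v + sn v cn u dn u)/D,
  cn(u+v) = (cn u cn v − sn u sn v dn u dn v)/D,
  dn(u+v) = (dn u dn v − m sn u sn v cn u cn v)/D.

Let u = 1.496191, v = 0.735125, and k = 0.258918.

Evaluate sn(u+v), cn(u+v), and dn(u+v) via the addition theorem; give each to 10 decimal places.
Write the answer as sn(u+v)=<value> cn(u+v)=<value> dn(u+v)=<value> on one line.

sn u = 0.9951521241190821, cn u = 0.09834759713017433, dn u = 0.9662349003712791
sn v = 0.6677233275952259, cn v = 0.7444095363341059, dn v = 0.9849419136564087
m = k² = 0.067038530724
D = 1 − m·sn²u·sn²v = 0.9703996712806223
sn(u+v) = (sn u·cn v·dn v + sn v·cn u·dn u)/D = 0.7930973549240149/0.9703996712806223 = 0.8172893895124427
cn(u+v) = (cn u·cn v − sn u·sn v·dn u·dn v)/D = -0.5591709109333844/0.9703996712806223 = -0.5762274323480084
dn(u+v) = (dn u·dn v − m·sn u·sn v·cn u·cn v)/D = 0.9484239860424369/0.9703996712806223 = 0.9773539852819773

sn(u+v)=0.8172893895 cn(u+v)=-0.5762274323 dn(u+v)=0.9773539853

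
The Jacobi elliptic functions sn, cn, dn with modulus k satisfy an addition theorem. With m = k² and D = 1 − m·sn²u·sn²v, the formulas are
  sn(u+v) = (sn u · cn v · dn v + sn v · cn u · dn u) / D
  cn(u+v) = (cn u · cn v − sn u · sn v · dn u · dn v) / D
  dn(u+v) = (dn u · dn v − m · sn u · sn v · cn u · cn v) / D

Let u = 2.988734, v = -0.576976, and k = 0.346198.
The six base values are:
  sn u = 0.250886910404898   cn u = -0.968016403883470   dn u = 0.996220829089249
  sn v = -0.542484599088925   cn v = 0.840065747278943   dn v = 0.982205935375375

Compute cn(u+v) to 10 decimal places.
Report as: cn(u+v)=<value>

cn(u+v)=-0.6815352551

m = k² = 0.119853055204
D = 1 − m·sn²u·sn²v = 0.9977798621425953
cn(u+v) = (cn u·cn v − sn u·sn v·dn u·dn v)/D = -0.6800221529056618/0.9977798621425953 = -0.6815352551267247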